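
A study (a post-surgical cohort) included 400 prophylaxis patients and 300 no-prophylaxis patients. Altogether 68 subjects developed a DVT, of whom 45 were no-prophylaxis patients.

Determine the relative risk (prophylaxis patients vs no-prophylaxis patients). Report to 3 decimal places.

prophylaxis patients with the outcome: 68 − 45 = 23
prophylaxis patients without the outcome: 400 − 23 = 377
no-prophylaxis patients without the outcome: 300 − 45 = 255
risk, prophylaxis patients = 23/400 = 0.0575
risk, no-prophylaxis patients = 45/300 = 0.1500
RR = 0.0575 / 0.1500 = 0.383

0.383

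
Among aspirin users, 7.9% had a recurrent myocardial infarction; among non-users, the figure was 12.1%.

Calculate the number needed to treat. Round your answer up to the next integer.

NNT: 24

absolute risk difference = 0.042000
1 / 0.042000 = 23.810 → round up → 24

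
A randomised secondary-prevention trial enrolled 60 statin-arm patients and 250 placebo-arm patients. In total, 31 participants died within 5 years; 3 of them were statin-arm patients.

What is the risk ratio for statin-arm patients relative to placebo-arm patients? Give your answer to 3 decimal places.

statin-arm patients without the outcome: 60 − 3 = 57
placebo-arm patients with the outcome: 31 − 3 = 28
placebo-arm patients without the outcome: 250 − 28 = 222
risk, statin-arm patients = 3/60 = 0.0500
risk, placebo-arm patients = 28/250 = 0.1120
RR = 0.0500 / 0.1120 = 0.446

RR: 0.446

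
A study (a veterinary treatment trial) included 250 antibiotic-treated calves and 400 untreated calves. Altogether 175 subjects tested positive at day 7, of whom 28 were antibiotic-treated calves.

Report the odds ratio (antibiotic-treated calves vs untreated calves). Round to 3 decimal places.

antibiotic-treated calves without the outcome: 250 − 28 = 222
untreated calves with the outcome: 175 − 28 = 147
untreated calves without the outcome: 400 − 147 = 253
OR = (28 × 253) / (222 × 147) = 7084/32634 ≈ 0.217

OR: 0.217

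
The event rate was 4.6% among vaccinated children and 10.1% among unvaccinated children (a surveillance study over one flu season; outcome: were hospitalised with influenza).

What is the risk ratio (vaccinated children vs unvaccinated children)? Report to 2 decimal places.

RR = 0.04600 / 0.10100 = 0.46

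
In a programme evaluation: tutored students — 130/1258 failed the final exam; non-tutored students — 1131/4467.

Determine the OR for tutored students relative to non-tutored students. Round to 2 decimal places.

OR = (130 × 3336) / (1128 × 1131) = 433680/1275768 ≈ 0.34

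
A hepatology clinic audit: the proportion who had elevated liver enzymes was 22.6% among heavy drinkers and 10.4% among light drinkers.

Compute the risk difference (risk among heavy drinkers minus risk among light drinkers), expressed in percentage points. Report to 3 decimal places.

12.200

risk difference = 0.2260 − 0.1040 = 0.1220 → 12.200 percentage points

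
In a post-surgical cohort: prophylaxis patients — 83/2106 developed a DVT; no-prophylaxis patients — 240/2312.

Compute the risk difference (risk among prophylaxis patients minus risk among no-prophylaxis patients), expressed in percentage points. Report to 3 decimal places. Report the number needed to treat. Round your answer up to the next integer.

risk, prophylaxis patients = 83/2106 = 0.03941
risk, no-prophylaxis patients = 240/2312 = 0.10381
risk difference = 0.03941 − 0.10381 = -0.06440 → -6.440 percentage points
absolute risk difference = 0.064395
1 / 0.064395 = 15.529 → round up → 16

RD = -6.440; NNT = 16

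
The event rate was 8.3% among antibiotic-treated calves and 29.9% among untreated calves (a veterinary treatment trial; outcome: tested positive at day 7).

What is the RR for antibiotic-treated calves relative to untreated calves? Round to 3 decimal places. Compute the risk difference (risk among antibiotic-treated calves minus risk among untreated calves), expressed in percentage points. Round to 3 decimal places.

RR = 0.0830 / 0.2990 = 0.278
risk difference = 0.0830 − 0.2990 = -0.2160 → -21.600 percentage points

RR = 0.278; RD = -21.600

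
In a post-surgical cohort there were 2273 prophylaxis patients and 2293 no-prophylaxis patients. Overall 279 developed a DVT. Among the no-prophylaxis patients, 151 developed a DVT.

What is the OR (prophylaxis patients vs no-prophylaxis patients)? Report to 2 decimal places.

OR = 0.85

prophylaxis patients with the outcome: 279 − 151 = 128
prophylaxis patients without the outcome: 2273 − 128 = 2145
no-prophylaxis patients without the outcome: 2293 − 151 = 2142
OR = (128 × 2142) / (2145 × 151) = 274176/323895 ≈ 0.85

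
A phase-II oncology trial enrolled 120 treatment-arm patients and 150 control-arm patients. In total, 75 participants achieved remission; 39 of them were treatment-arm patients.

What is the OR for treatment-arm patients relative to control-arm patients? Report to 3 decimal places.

treatment-arm patients without the outcome: 120 − 39 = 81
control-arm patients with the outcome: 75 − 39 = 36
control-arm patients without the outcome: 150 − 36 = 114
OR = (39 × 114) / (81 × 36) = 4446/2916 ≈ 1.525

OR ≈ 1.525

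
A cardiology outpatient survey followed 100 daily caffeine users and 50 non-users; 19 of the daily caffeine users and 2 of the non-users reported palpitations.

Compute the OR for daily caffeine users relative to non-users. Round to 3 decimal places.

OR = (19 × 48) / (81 × 2) = 912/162 ≈ 5.630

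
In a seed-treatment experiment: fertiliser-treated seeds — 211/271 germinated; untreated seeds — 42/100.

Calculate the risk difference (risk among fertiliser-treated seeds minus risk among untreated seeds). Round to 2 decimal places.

risk, fertiliser-treated seeds = 211/271 = 0.7786
risk, untreated seeds = 42/100 = 0.4200
risk difference = 0.7786 − 0.4200 = 0.36

0.36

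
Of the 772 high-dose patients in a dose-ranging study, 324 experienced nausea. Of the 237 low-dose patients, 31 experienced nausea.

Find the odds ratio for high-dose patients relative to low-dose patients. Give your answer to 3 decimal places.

OR = (324 × 206) / (448 × 31) = 66744/13888 ≈ 4.806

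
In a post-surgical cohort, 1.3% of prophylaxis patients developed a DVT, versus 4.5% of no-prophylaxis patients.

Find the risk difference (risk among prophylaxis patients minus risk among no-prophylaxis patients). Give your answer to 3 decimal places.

risk difference = 0.01300 − 0.04500 = -0.032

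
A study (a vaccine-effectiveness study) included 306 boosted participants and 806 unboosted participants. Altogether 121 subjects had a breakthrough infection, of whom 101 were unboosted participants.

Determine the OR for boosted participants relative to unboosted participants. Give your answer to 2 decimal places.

boosted participants with the outcome: 121 − 101 = 20
boosted participants without the outcome: 306 − 20 = 286
unboosted participants without the outcome: 806 − 101 = 705
odds, boosted participants = 20/286 = 0.0699
odds, unboosted participants = 101/705 = 0.1433
OR = 0.0699 / 0.1433 = 0.49

0.49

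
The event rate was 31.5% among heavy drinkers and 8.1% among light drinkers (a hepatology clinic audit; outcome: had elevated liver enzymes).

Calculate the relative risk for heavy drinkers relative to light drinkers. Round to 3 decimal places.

RR = 0.3150 / 0.0810 = 3.889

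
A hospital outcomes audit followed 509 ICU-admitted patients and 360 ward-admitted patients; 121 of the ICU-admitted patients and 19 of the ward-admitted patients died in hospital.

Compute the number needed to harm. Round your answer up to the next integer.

risk, ICU-admitted patients = 121/509 = 0.237721
risk, ward-admitted patients = 19/360 = 0.052778
absolute risk difference = 0.184943
1 / 0.184943 = 5.407 → round up → 6

6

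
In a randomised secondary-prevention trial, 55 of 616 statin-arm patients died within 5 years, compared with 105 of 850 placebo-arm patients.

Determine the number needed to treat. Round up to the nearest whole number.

risk, statin-arm patients = 55/616 = 0.089286
risk, placebo-arm patients = 105/850 = 0.123529
absolute risk difference = 0.034244
1 / 0.034244 = 29.202 → round up → 30

NNT: 30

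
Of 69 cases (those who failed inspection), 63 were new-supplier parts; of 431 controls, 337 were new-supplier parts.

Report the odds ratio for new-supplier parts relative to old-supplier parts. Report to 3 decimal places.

OR = (63 × 94) / (337 × 6) = 5922/2022 ≈ 2.929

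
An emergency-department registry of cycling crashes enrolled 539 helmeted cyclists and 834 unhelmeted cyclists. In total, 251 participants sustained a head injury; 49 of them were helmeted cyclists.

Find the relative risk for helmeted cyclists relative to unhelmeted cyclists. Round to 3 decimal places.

RR = 0.375

helmeted cyclists without the outcome: 539 − 49 = 490
unhelmeted cyclists with the outcome: 251 − 49 = 202
unhelmeted cyclists without the outcome: 834 − 202 = 632
risk, helmeted cyclists = 49/539 = 0.0909
risk, unhelmeted cyclists = 202/834 = 0.2422
RR = 0.0909 / 0.2422 = 0.375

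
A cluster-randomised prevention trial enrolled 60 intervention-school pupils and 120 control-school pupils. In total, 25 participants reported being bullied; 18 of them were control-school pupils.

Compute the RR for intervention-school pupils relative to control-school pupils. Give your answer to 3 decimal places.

intervention-school pupils with the outcome: 25 − 18 = 7
intervention-school pupils without the outcome: 60 − 7 = 53
control-school pupils without the outcome: 120 − 18 = 102
risk, intervention-school pupils = 7/60 = 0.1167
risk, control-school pupils = 18/120 = 0.1500
RR = 0.1167 / 0.1500 = 0.778

0.778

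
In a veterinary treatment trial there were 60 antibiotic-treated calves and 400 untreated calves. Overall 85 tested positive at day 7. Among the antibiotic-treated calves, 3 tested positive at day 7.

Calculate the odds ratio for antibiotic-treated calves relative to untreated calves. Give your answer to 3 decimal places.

antibiotic-treated calves without the outcome: 60 − 3 = 57
untreated calves with the outcome: 85 − 3 = 82
untreated calves without the outcome: 400 − 82 = 318
odds, antibiotic-treated calves = 3/57 = 0.0526
odds, untreated calves = 82/318 = 0.2579
OR = 0.0526 / 0.2579 = 0.204

OR ≈ 0.204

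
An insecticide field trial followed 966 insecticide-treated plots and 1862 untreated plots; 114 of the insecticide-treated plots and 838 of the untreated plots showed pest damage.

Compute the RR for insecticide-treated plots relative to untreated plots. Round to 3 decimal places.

RR: 0.262

risk, insecticide-treated plots = 114/966 = 0.1180
risk, untreated plots = 838/1862 = 0.4501
RR = 0.1180 / 0.4501 = 0.262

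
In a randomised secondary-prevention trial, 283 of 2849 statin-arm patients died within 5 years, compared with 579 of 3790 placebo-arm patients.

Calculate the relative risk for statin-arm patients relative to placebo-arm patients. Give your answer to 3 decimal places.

risk, statin-arm patients = 283/2849 = 0.0993
risk, placebo-arm patients = 579/3790 = 0.1528
RR = 0.0993 / 0.1528 = 0.650

0.650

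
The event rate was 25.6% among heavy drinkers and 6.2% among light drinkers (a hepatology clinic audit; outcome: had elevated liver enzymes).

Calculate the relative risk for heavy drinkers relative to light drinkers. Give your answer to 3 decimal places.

RR = 0.2560 / 0.0620 = 4.129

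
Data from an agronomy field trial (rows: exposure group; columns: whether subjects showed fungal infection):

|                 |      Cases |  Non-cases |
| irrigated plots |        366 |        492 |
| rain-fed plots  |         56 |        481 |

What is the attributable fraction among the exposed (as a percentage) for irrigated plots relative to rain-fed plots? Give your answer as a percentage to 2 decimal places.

risk, irrigated plots = 366/858 = 0.4266
risk, rain-fed plots = 56/537 = 0.1043
AR% = (0.4266 − 0.1043) / 0.4266 = 0.7555 → 75.55%

AR% = 75.55%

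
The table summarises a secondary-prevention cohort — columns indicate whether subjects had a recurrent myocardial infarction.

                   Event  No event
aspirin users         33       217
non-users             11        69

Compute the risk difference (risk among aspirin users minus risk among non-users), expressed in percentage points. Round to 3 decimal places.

risk, aspirin users = 33/250 = 0.1320
risk, non-users = 11/80 = 0.1375
risk difference = 0.1320 − 0.1375 = -0.0055 → -0.550 percentage points

-0.550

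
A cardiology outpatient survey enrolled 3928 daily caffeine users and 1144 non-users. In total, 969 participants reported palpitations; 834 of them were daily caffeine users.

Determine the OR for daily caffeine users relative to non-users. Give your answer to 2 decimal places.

OR ≈ 2.01

daily caffeine users without the outcome: 3928 − 834 = 3094
non-users with the outcome: 969 − 834 = 135
non-users without the outcome: 1144 − 135 = 1009
OR = (834 × 1009) / (3094 × 135) = 841506/417690 ≈ 2.01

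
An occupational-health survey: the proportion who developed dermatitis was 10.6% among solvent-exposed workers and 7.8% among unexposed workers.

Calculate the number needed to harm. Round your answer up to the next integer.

absolute risk difference = 0.028000
1 / 0.028000 = 35.714 → round up → 36

NNH: 36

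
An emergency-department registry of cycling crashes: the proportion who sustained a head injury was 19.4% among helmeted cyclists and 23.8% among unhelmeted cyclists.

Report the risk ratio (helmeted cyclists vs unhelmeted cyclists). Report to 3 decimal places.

RR = 0.1940 / 0.2380 = 0.815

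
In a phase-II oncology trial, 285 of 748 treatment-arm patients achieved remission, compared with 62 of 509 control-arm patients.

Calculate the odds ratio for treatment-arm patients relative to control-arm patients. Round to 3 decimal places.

OR = (285 × 447) / (463 × 62) = 127395/28706 ≈ 4.438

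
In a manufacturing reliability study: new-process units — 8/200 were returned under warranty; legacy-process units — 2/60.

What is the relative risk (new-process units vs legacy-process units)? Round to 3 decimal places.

risk, new-process units = 8/200 = 0.04000
risk, legacy-process units = 2/60 = 0.03333
RR = 0.04000 / 0.03333 = 1.200

RR: 1.200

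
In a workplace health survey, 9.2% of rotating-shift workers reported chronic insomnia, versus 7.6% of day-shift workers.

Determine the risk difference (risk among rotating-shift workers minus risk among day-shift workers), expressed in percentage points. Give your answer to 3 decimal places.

1.600

risk difference = 0.0920 − 0.0760 = 0.0160 → 1.600 percentage points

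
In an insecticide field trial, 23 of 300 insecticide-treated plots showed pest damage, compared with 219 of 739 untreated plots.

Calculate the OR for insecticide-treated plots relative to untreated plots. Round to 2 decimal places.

0.20

odds, insecticide-treated plots = 23/277 = 0.0830
odds, untreated plots = 219/520 = 0.4212
OR = 0.0830 / 0.4212 = 0.20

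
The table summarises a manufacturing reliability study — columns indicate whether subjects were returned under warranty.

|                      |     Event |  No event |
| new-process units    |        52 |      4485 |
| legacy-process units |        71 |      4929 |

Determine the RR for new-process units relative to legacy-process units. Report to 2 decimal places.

risk, new-process units = 52/4537 = 0.01146
risk, legacy-process units = 71/5000 = 0.01420
RR = 0.01146 / 0.01420 = 0.81

RR: 0.81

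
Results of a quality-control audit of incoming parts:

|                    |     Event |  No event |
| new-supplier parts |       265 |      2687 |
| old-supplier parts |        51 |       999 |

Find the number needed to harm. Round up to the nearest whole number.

risk, new-supplier parts = 265/2952 = 0.089770
risk, old-supplier parts = 51/1050 = 0.048571
absolute risk difference = 0.041198
1 / 0.041198 = 24.273 → round up → 25

25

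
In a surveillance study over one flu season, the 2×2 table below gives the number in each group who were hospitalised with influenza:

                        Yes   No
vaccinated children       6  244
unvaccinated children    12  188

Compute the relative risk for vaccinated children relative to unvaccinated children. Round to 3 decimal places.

0.400

risk, vaccinated children = 6/250 = 0.02400
risk, unvaccinated children = 12/200 = 0.06000
RR = 0.02400 / 0.06000 = 0.400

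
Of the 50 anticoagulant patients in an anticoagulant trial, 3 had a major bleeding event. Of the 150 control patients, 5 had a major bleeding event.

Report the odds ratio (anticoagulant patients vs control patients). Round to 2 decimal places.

OR = (3 × 145) / (47 × 5) = 435/235 ≈ 1.85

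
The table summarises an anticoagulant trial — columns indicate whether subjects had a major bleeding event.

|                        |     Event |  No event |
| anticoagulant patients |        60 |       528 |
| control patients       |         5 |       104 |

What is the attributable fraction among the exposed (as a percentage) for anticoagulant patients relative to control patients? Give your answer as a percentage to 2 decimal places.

risk, anticoagulant patients = 60/588 = 0.10204
risk, control patients = 5/109 = 0.04587
AR% = (0.10204 − 0.04587) / 0.10204 = 0.5505 → 55.05%

AR% ≈ 55.05%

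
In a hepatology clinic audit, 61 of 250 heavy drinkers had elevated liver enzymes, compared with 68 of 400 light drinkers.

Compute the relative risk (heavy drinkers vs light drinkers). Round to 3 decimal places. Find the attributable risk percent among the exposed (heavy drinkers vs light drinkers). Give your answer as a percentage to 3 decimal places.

risk, heavy drinkers = 61/250 = 0.2440
risk, light drinkers = 68/400 = 0.1700
RR = 0.2440 / 0.1700 = 1.435
AR% = (0.2440 − 0.1700) / 0.2440 = 0.3033 → 30.328%

RR = 1.435; AR% = 30.328%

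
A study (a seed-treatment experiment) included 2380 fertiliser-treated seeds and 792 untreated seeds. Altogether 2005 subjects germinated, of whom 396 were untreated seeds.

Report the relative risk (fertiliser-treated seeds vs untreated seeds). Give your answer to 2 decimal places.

fertiliser-treated seeds with the outcome: 2005 − 396 = 1609
fertiliser-treated seeds without the outcome: 2380 − 1609 = 771
untreated seeds without the outcome: 792 − 396 = 396
risk, fertiliser-treated seeds = 1609/2380 = 0.6761
risk, untreated seeds = 396/792 = 0.5000
RR = 0.6761 / 0.5000 = 1.35

1.35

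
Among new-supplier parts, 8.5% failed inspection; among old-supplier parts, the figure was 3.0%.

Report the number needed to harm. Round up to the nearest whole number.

NNH: 19

absolute risk difference = 0.055000
1 / 0.055000 = 18.182 → round up → 19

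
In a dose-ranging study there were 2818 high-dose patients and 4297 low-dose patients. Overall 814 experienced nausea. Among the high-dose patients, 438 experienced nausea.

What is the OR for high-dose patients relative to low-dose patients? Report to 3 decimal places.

high-dose patients without the outcome: 2818 − 438 = 2380
low-dose patients with the outcome: 814 − 438 = 376
low-dose patients without the outcome: 4297 − 376 = 3921
odds, high-dose patients = 438/2380 = 0.1840
odds, low-dose patients = 376/3921 = 0.0959
OR = 0.1840 / 0.0959 = 1.919

OR ≈ 1.919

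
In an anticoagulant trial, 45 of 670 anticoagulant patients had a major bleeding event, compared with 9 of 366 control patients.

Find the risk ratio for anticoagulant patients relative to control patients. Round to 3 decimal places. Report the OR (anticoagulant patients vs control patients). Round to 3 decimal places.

RR = 2.731; OR = 2.856

risk, anticoagulant patients = 45/670 = 0.06716
risk, control patients = 9/366 = 0.02459
RR = 0.06716 / 0.02459 = 2.731
odds, anticoagulant patients = 45/625 = 0.07200
odds, control patients = 9/357 = 0.02521
OR = 0.07200 / 0.02521 = 2.856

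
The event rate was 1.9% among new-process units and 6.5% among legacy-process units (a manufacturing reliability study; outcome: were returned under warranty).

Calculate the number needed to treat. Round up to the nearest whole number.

22

absolute risk difference = 0.046000
1 / 0.046000 = 21.739 → round up → 22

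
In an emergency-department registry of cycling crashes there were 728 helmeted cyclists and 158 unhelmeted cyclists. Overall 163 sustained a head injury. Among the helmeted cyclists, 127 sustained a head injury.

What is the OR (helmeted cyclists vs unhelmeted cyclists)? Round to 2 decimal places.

helmeted cyclists without the outcome: 728 − 127 = 601
unhelmeted cyclists with the outcome: 163 − 127 = 36
unhelmeted cyclists without the outcome: 158 − 36 = 122
OR = (127 × 122) / (601 × 36) = 15494/21636 ≈ 0.72

OR = 0.72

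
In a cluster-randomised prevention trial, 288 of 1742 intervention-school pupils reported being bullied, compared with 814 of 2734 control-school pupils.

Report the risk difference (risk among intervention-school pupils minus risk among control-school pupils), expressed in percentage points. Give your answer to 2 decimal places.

risk, intervention-school pupils = 288/1742 = 0.1653
risk, control-school pupils = 814/2734 = 0.2977
risk difference = 0.1653 − 0.2977 = -0.1324 → -13.24 percentage points

RD: -13.24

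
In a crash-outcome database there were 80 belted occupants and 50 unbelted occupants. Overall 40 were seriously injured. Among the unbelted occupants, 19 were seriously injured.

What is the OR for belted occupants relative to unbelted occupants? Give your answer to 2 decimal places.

belted occupants with the outcome: 40 − 19 = 21
belted occupants without the outcome: 80 − 21 = 59
unbelted occupants without the outcome: 50 − 19 = 31
odds, belted occupants = 21/59 = 0.3559
odds, unbelted occupants = 19/31 = 0.6129
OR = 0.3559 / 0.6129 = 0.58

OR: 0.58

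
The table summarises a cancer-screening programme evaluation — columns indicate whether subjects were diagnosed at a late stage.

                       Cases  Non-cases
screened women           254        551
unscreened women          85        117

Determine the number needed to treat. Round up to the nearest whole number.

NNT = 10

risk, screened women = 254/805 = 0.315528
risk, unscreened women = 85/202 = 0.420792
absolute risk difference = 0.105264
1 / 0.105264 = 9.500 → round up → 10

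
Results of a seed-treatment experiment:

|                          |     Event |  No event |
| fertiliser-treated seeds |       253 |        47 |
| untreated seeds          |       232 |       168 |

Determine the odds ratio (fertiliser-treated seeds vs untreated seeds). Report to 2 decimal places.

3.90

odds, fertiliser-treated seeds = 253/47 = 5.3830
odds, untreated seeds = 232/168 = 1.3810
OR = 5.3830 / 1.3810 = 3.90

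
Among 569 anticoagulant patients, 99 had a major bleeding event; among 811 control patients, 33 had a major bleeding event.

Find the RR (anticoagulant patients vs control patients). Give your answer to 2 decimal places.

RR ≈ 4.28

risk, anticoagulant patients = 99/569 = 0.17399
risk, control patients = 33/811 = 0.04069
RR = 0.17399 / 0.04069 = 4.28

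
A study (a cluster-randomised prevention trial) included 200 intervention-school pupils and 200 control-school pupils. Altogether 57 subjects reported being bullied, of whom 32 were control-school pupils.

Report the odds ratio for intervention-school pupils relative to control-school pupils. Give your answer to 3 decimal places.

OR ≈ 0.750

intervention-school pupils with the outcome: 57 − 32 = 25
intervention-school pupils without the outcome: 200 − 25 = 175
control-school pupils without the outcome: 200 − 32 = 168
OR = (25 × 168) / (175 × 32) = 4200/5600 ≈ 0.750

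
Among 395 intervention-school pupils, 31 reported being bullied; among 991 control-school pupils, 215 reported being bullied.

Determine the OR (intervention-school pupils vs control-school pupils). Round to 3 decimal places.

OR = (31 × 776) / (364 × 215) = 24056/78260 ≈ 0.307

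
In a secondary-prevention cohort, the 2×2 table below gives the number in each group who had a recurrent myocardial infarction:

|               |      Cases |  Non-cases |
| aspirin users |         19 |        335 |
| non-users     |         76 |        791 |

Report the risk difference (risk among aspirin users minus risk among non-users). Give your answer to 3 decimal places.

risk, aspirin users = 19/354 = 0.0537
risk, non-users = 76/867 = 0.0877
risk difference = 0.0537 − 0.0877 = -0.034

RD = -0.034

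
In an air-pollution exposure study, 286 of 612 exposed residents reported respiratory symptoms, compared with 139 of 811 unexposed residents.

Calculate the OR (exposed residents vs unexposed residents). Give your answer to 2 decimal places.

OR = (286 × 672) / (326 × 139) = 192192/45314 ≈ 4.24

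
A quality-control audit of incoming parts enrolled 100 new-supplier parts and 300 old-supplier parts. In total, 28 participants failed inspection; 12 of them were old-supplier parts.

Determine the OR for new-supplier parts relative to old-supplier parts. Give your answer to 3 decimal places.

4.571

new-supplier parts with the outcome: 28 − 12 = 16
new-supplier parts without the outcome: 100 − 16 = 84
old-supplier parts without the outcome: 300 − 12 = 288
OR = (16 × 288) / (84 × 12) = 4608/1008 ≈ 4.571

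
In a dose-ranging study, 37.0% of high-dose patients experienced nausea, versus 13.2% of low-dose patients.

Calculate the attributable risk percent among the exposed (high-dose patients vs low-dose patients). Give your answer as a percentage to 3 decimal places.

AR% = (0.3700 − 0.1320) / 0.3700 = 0.6432 → 64.324%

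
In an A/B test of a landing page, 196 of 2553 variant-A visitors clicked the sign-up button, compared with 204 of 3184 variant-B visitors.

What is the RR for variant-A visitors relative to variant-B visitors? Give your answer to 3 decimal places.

risk, variant-A visitors = 196/2553 = 0.0768
risk, variant-B visitors = 204/3184 = 0.0641
RR = 0.0768 / 0.0641 = 1.198

RR: 1.198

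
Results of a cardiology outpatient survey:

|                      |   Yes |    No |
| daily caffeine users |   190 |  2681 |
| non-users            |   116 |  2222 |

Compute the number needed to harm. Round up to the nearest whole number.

NNH: 61

risk, daily caffeine users = 190/2871 = 0.066179
risk, non-users = 116/2338 = 0.049615
absolute risk difference = 0.016564
1 / 0.016564 = 60.372 → round up → 61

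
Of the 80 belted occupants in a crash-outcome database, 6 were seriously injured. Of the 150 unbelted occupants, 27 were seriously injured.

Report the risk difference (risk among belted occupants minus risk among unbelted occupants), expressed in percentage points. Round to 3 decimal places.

RD: -10.500

risk, belted occupants = 6/80 = 0.0750
risk, unbelted occupants = 27/150 = 0.1800
risk difference = 0.0750 − 0.1800 = -0.1050 → -10.500 percentage points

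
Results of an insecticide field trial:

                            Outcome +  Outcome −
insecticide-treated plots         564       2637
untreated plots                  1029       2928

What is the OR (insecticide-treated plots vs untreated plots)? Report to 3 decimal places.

OR = (564 × 2928) / (2637 × 1029) = 1651392/2713473 ≈ 0.609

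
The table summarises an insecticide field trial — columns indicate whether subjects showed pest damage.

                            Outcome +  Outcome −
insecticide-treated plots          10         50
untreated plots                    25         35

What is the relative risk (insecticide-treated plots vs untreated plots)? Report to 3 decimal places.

risk, insecticide-treated plots = 10/60 = 0.1667
risk, untreated plots = 25/60 = 0.4167
RR = 0.1667 / 0.4167 = 0.400

RR = 0.400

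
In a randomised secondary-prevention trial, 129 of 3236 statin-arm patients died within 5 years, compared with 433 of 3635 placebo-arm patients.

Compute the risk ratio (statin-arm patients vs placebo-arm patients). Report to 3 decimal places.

0.335

risk, statin-arm patients = 129/3236 = 0.03986
risk, placebo-arm patients = 433/3635 = 0.11912
RR = 0.03986 / 0.11912 = 0.335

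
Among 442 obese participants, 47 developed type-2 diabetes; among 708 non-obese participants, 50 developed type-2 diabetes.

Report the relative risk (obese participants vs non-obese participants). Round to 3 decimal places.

risk, obese participants = 47/442 = 0.1063
risk, non-obese participants = 50/708 = 0.0706
RR = 0.1063 / 0.0706 = 1.506

RR ≈ 1.506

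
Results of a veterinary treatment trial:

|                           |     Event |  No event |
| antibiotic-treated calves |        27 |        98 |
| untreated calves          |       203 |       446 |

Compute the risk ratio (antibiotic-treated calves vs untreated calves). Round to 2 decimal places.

0.69

risk, antibiotic-treated calves = 27/125 = 0.2160
risk, untreated calves = 203/649 = 0.3128
RR = 0.2160 / 0.3128 = 0.69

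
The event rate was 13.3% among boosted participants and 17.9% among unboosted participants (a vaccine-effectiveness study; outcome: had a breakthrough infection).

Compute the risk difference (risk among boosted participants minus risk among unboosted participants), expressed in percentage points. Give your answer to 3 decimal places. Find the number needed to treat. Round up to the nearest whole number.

risk difference = 0.1330 − 0.1790 = -0.0460 → -4.600 percentage points
absolute risk difference = 0.046000
1 / 0.046000 = 21.739 → round up → 22

RD = -4.600; NNT = 22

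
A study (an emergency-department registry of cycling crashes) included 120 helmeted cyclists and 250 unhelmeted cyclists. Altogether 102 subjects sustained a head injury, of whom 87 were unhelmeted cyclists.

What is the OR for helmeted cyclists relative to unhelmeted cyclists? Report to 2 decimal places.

OR ≈ 0.27

helmeted cyclists with the outcome: 102 − 87 = 15
helmeted cyclists without the outcome: 120 − 15 = 105
unhelmeted cyclists without the outcome: 250 − 87 = 163
OR = (15 × 163) / (105 × 87) = 2445/9135 ≈ 0.27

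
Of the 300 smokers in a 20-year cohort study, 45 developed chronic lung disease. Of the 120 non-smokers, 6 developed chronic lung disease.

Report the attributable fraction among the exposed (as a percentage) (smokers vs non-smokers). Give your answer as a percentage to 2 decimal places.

risk, smokers = 45/300 = 0.1500
risk, non-smokers = 6/120 = 0.0500
AR% = (0.1500 − 0.0500) / 0.1500 = 0.6667 → 66.67%

66.67%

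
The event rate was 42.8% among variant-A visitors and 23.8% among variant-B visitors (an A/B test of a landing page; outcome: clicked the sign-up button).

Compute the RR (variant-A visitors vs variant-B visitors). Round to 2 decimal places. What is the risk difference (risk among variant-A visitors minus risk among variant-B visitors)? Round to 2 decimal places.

RR = 1.80; RD = 0.19

RR = 0.4280 / 0.2380 = 1.80
risk difference = 0.4280 − 0.2380 = 0.19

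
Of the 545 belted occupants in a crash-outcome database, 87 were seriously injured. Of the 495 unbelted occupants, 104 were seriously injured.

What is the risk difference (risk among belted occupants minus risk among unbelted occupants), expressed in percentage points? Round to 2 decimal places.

RD ≈ -5.05

risk, belted occupants = 87/545 = 0.1596
risk, unbelted occupants = 104/495 = 0.2101
risk difference = 0.1596 − 0.2101 = -0.0505 → -5.05 percentage points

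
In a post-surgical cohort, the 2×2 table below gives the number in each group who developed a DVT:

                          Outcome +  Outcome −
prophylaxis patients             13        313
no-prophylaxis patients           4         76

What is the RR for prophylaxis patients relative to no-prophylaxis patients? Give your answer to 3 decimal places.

risk, prophylaxis patients = 13/326 = 0.03988
risk, no-prophylaxis patients = 4/80 = 0.05000
RR = 0.03988 / 0.05000 = 0.798

RR: 0.798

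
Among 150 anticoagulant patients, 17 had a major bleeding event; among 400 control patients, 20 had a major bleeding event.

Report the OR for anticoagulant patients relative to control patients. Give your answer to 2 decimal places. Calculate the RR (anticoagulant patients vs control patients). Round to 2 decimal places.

OR = (17 × 380) / (133 × 20) = 6460/2660 ≈ 2.43
risk, anticoagulant patients = 17/150 = 0.1133
risk, control patients = 20/400 = 0.0500
RR = 0.1133 / 0.0500 = 2.27

OR = 2.43; RR = 2.27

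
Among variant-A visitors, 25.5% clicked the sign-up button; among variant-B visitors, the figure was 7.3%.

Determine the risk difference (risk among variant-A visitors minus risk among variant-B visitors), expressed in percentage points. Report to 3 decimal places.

RD ≈ 18.200

risk difference = 0.2550 − 0.0730 = 0.1820 → 18.200 percentage points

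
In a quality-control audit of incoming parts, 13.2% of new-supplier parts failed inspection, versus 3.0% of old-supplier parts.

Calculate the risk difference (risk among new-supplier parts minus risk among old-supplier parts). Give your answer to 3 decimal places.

risk difference = 0.13200 − 0.03000 = 0.102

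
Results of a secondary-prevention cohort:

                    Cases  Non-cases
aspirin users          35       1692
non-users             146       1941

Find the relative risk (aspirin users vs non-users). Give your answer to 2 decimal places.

RR ≈ 0.29

risk, aspirin users = 35/1727 = 0.02027
risk, non-users = 146/2087 = 0.06996
RR = 0.02027 / 0.06996 = 0.29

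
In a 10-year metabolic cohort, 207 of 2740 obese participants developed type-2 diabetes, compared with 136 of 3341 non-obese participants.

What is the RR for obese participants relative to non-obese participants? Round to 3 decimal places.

RR ≈ 1.856

risk, obese participants = 207/2740 = 0.07555
risk, non-obese participants = 136/3341 = 0.04071
RR = 0.07555 / 0.04071 = 1.856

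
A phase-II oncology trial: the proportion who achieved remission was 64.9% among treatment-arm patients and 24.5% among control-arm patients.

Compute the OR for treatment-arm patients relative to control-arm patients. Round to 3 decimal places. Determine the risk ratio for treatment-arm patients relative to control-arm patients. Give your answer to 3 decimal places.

odds, treatment-arm patients = 0.6490/0.3510 = 1.8490
odds, control-arm patients = 0.2450/0.7550 = 0.3245
OR = 1.8490 / 0.3245 = 5.698
RR = 0.6490 / 0.2450 = 2.649

OR = 5.698; RR = 2.649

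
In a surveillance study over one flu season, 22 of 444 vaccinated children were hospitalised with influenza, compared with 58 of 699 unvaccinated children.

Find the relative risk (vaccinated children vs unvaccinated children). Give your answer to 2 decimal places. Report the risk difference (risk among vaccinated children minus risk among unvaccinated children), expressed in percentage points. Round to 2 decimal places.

risk, vaccinated children = 22/444 = 0.04955
risk, unvaccinated children = 58/699 = 0.08298
RR = 0.04955 / 0.08298 = 0.60
risk difference = 0.04955 − 0.08298 = -0.03343 → -3.34 percentage points

RR = 0.60; RD = -3.34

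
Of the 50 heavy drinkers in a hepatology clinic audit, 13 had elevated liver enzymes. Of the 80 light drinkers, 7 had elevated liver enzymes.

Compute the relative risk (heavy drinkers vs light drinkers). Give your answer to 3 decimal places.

2.971

risk, heavy drinkers = 13/50 = 0.2600
risk, light drinkers = 7/80 = 0.0875
RR = 0.2600 / 0.0875 = 2.971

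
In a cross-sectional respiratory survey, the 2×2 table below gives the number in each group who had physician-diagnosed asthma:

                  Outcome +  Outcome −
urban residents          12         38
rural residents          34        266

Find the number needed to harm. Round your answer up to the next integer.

8

risk, urban residents = 12/50 = 0.240000
risk, rural residents = 34/300 = 0.113333
absolute risk difference = 0.126667
1 / 0.126667 = 7.895 → round up → 8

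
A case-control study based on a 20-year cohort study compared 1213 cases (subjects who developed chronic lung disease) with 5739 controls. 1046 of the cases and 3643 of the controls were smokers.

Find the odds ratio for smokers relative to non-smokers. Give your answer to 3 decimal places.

OR = (1046 × 2096) / (3643 × 167) = 2192416/608381 ≈ 3.604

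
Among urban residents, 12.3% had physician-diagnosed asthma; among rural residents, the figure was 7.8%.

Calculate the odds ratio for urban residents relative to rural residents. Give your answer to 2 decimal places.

odds, urban residents = 0.1230/0.8770 = 0.1403
odds, rural residents = 0.0780/0.9220 = 0.0846
OR = 0.1403 / 0.0846 = 1.66

OR: 1.66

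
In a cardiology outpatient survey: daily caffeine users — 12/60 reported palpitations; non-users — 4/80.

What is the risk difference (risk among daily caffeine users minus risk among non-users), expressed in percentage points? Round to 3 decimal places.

15.000

risk, daily caffeine users = 12/60 = 0.2000
risk, non-users = 4/80 = 0.0500
risk difference = 0.2000 − 0.0500 = 0.1500 → 15.000 percentage points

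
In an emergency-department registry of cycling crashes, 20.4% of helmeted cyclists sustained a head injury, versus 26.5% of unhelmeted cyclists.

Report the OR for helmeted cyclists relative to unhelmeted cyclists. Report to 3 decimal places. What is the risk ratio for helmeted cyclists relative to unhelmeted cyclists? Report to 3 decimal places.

odds, helmeted cyclists = 0.2040/0.7960 = 0.2563
odds, unhelmeted cyclists = 0.2650/0.7350 = 0.3605
OR = 0.2563 / 0.3605 = 0.711
RR = 0.2040 / 0.2650 = 0.770

OR = 0.711; RR = 0.770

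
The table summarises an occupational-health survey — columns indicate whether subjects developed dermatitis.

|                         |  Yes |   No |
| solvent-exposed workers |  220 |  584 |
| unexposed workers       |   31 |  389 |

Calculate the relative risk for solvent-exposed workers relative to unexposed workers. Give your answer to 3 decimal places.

RR = 3.707

risk, solvent-exposed workers = 220/804 = 0.2736
risk, unexposed workers = 31/420 = 0.0738
RR = 0.2736 / 0.0738 = 3.707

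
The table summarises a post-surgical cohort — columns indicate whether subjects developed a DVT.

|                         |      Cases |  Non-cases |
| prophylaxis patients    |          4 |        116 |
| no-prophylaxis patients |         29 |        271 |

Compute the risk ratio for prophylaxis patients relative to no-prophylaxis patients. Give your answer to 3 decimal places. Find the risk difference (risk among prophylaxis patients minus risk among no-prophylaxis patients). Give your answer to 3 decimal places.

risk, prophylaxis patients = 4/120 = 0.03333
risk, no-prophylaxis patients = 29/300 = 0.09667
RR = 0.03333 / 0.09667 = 0.345
risk difference = 0.03333 − 0.09667 = -0.063

RR = 0.345; RD = -0.063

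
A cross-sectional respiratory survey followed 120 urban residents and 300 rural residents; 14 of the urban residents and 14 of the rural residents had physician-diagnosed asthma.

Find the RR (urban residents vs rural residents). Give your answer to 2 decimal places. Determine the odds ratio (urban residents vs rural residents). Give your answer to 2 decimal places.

RR = 2.50; OR = 2.70

risk, urban residents = 14/120 = 0.11667
risk, rural residents = 14/300 = 0.04667
RR = 0.11667 / 0.04667 = 2.50
OR = (14 × 286) / (106 × 14) = 4004/1484 ≈ 2.70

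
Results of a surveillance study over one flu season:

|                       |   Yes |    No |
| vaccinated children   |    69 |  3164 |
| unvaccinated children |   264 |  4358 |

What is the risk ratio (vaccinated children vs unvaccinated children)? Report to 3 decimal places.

RR = 0.374

risk, vaccinated children = 69/3233 = 0.02134
risk, unvaccinated children = 264/4622 = 0.05712
RR = 0.02134 / 0.05712 = 0.374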